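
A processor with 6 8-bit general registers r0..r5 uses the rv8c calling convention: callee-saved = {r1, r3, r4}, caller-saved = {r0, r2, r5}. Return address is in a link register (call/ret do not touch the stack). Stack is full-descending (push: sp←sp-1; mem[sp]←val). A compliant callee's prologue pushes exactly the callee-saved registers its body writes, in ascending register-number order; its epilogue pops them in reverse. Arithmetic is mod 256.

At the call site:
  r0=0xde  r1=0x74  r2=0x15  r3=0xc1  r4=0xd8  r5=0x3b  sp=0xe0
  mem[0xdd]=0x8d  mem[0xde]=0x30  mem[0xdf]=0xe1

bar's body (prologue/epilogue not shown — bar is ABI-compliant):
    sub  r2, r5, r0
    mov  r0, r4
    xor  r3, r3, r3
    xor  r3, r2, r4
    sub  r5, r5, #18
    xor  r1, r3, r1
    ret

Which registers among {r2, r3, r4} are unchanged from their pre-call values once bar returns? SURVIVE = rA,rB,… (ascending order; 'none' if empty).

prologue: push r1 → mem[0xdf]=0x74, sp=0xdf
prologue: push r3 → mem[0xde]=0xc1, sp=0xde
body[0] sub  r2, r5, r0 → r2=0x5d
body[1] mov  r0, r4 → r0=0xd8
body[2] xor  r3, r3, r3 → r3=0x00
body[3] xor  r3, r2, r4 → r3=0x85
body[4] sub  r5, r5, #18 → r5=0x29
body[5] xor  r1, r3, r1 → r1=0xf1
epilogue: pop r3=0xc1, sp=0xdf
epilogue: pop r1=0x74, sp=0xe0
r2: caller-saved, written=True
r3: callee-saved, written=True
r4: callee-saved, written=False

SURVIVE = r3,r4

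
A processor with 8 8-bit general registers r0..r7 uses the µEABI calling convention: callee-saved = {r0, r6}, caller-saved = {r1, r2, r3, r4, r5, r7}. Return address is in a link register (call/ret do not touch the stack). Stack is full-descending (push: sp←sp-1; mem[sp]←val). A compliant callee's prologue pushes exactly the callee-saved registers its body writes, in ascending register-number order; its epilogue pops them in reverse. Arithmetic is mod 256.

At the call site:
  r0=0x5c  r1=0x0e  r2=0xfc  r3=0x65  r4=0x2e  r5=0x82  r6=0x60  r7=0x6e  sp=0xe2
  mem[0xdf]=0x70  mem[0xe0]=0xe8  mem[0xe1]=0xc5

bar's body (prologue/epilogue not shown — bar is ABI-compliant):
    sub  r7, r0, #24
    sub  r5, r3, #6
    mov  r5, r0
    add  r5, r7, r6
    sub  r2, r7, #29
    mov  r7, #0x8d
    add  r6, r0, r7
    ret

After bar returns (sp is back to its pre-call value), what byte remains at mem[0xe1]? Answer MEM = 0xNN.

prologue: push r6 -> mem[0xe1]=0x60, sp=0xe1
body[0] sub  r7, r0, #24 -> r7=0x44
body[1] sub  r5, r3, #6 -> r5=0x5f
body[2] mov  r5, r0 -> r5=0x5c
body[3] add  r5, r7, r6 -> r5=0xa4
body[4] sub  r2, r7, #29 -> r2=0x27
body[5] mov  r7, #0x8d -> r7=0x8d
body[6] add  r6, r0, r7 -> r6=0xe9
epilogue: pop r6=0x60, sp=0xe2
prologue pushed ['r6'] at ['0xe1']

MEM = 0x60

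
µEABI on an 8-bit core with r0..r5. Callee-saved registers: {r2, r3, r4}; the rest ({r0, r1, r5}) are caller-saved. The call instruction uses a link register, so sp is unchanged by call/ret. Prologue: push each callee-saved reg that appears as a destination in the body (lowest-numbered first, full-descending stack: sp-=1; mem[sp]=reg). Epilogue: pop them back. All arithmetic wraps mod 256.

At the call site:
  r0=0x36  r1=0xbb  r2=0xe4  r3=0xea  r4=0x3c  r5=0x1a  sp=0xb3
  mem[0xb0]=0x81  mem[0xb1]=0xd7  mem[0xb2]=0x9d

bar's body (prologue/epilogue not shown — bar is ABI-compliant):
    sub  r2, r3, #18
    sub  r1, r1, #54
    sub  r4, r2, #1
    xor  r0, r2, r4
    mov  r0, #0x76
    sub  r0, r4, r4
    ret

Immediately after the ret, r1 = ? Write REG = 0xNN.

REG = 0x85

prologue: push r2 -> mem[0xb2]=0xe4, sp=0xb2
prologue: push r4 -> mem[0xb1]=0x3c, sp=0xb1
body[0] sub  r2, r3, #18 -> r2=0xd8
body[1] sub  r1, r1, #54 -> r1=0x85
body[2] sub  r4, r2, #1 -> r4=0xd7
body[3] xor  r0, r2, r4 -> r0=0x0f
body[4] mov  r0, #0x76 -> r0=0x76
body[5] sub  r0, r4, r4 -> r0=0x00
epilogue: pop r4=0x3c, sp=0xb2
epilogue: pop r2=0xe4, sp=0xb3
r1 is caller-saved -> body value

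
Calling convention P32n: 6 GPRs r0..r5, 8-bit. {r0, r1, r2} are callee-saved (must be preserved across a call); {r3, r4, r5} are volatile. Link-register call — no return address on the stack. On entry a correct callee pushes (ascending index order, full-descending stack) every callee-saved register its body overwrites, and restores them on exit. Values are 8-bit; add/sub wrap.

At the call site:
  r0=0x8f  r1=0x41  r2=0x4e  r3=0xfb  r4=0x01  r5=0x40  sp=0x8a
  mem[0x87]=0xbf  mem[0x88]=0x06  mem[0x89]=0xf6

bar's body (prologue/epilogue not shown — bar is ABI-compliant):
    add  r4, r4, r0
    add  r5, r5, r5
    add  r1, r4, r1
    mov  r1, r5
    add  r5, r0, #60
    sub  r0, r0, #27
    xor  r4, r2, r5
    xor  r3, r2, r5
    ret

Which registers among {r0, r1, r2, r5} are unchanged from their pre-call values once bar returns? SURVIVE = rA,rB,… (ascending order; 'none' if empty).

SURVIVE = r0,r1,r2

prologue: push r0 -> mem[0x89]=0x8f, sp=0x89
prologue: push r1 -> mem[0x88]=0x41, sp=0x88
body[0] add  r4, r4, r0 -> r4=0x90
body[1] add  r5, r5, r5 -> r5=0x80
body[2] add  r1, r4, r1 -> r1=0xd1
body[3] mov  r1, r5 -> r1=0x80
body[4] add  r5, r0, #60 -> r5=0xcb
body[5] sub  r0, r0, #27 -> r0=0x74
body[6] xor  r4, r2, r5 -> r4=0x85
body[7] xor  r3, r2, r5 -> r3=0x85
epilogue: pop r1=0x41, sp=0x89
epilogue: pop r0=0x8f, sp=0x8a
r0: callee-saved, written=True
r1: callee-saved, written=True
r2: callee-saved, written=False
r5: caller-saved, written=True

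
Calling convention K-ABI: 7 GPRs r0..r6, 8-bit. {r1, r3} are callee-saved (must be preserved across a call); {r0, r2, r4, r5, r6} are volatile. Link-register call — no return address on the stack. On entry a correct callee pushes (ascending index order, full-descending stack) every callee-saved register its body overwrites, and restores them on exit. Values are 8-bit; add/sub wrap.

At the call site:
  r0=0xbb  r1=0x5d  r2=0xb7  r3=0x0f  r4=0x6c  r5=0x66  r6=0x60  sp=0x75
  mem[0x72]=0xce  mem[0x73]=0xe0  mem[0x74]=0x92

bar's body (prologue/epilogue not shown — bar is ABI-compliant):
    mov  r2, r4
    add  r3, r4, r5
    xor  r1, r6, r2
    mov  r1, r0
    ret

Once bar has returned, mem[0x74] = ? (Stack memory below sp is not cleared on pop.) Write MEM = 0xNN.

prologue: push r1 → mem[0x74]=0x5d, sp=0x74
prologue: push r3 → mem[0x73]=0x0f, sp=0x73
body[0] mov  r2, r4 → r2=0x6c
body[1] add  r3, r4, r5 → r3=0xd2
body[2] xor  r1, r6, r2 → r1=0x0c
body[3] mov  r1, r0 → r1=0xbb
epilogue: pop r3=0x0f, sp=0x74
epilogue: pop r1=0x5d, sp=0x75
prologue pushed ['r1', 'r3'] at ['0x74', '0x73']

MEM = 0x5d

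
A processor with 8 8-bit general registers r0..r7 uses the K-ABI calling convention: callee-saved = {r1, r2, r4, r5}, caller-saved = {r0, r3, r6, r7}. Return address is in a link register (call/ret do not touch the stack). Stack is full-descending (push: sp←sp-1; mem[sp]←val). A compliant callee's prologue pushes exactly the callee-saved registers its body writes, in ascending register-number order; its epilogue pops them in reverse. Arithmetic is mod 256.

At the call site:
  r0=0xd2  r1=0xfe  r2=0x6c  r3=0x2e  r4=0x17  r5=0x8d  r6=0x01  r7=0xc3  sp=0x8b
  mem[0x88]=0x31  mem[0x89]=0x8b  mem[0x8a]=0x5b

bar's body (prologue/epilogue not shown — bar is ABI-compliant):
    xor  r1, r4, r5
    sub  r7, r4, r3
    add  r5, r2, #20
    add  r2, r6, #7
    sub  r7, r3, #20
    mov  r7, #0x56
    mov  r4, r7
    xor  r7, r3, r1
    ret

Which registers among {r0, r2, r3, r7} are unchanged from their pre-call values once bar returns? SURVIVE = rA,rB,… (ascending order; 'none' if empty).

prologue: push r1 → mem[0x8a]=0xfe, sp=0x8a
prologue: push r2 → mem[0x89]=0x6c, sp=0x89
prologue: push r4 → mem[0x88]=0x17, sp=0x88
prologue: push r5 → mem[0x87]=0x8d, sp=0x87
body[0] xor  r1, r4, r5 → r1=0x9a
body[1] sub  r7, r4, r3 → r7=0xe9
body[2] add  r5, r2, #20 → r5=0x80
body[3] add  r2, r6, #7 → r2=0x08
body[4] sub  r7, r3, #20 → r7=0x1a
body[5] mov  r7, #0x56 → r7=0x56
body[6] mov  r4, r7 → r4=0x56
body[7] xor  r7, r3, r1 → r7=0xb4
epilogue: pop r5=0x8d, sp=0x88
epilogue: pop r4=0x17, sp=0x89
epilogue: pop r2=0x6c, sp=0x8a
epilogue: pop r1=0xfe, sp=0x8b
r0: caller-saved, written=False
r2: callee-saved, written=True
r3: caller-saved, written=False
r7: caller-saved, written=True

SURVIVE = r0,r2,r3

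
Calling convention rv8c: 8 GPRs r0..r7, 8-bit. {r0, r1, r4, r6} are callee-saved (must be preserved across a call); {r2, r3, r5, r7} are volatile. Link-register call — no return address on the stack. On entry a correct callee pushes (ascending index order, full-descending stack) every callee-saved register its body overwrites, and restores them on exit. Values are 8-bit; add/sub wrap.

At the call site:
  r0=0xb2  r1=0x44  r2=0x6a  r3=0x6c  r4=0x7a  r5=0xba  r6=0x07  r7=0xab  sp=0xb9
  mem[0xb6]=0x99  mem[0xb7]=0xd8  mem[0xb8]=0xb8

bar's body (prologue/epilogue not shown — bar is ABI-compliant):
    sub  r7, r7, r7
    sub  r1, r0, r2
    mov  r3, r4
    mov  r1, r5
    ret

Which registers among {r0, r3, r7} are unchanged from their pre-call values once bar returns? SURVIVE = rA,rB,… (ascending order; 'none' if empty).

prologue: push r1 -> mem[0xb8]=0x44, sp=0xb8
body[0] sub  r7, r7, r7 -> r7=0x00
body[1] sub  r1, r0, r2 -> r1=0x48
body[2] mov  r3, r4 -> r3=0x7a
body[3] mov  r1, r5 -> r1=0xba
epilogue: pop r1=0x44, sp=0xb9
r0: callee-saved, written=False
r3: caller-saved, written=True
r7: caller-saved, written=True

SURVIVE = r0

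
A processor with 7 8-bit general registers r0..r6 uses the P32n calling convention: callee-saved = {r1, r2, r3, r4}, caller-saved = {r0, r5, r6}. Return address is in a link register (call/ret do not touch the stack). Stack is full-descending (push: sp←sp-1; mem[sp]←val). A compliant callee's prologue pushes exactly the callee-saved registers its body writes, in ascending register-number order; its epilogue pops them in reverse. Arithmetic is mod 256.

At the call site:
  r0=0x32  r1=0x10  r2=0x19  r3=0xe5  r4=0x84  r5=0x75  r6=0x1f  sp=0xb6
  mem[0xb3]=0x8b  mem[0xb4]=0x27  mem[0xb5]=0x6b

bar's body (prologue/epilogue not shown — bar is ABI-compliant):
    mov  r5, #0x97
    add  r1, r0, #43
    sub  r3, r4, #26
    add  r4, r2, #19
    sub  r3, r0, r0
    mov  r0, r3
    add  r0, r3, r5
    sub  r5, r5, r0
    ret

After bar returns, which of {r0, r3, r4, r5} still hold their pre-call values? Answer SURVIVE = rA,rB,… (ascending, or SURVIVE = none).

prologue: push r1 → mem[0xb5]=0x10, sp=0xb5
prologue: push r3 → mem[0xb4]=0xe5, sp=0xb4
prologue: push r4 → mem[0xb3]=0x84, sp=0xb3
body[0] mov  r5, #0x97 → r5=0x97
body[1] add  r1, r0, #43 → r1=0x5d
body[2] sub  r3, r4, #26 → r3=0x6a
body[3] add  r4, r2, #19 → r4=0x2c
body[4] sub  r3, r0, r0 → r3=0x00
body[5] mov  r0, r3 → r0=0x00
body[6] add  r0, r3, r5 → r0=0x97
body[7] sub  r5, r5, r0 → r5=0x00
epilogue: pop r4=0x84, sp=0xb4
epilogue: pop r3=0xe5, sp=0xb5
epilogue: pop r1=0x10, sp=0xb6
r0: caller-saved, written=True
r3: callee-saved, written=True
r4: callee-saved, written=True
r5: caller-saved, written=True

SURVIVE = r3,r4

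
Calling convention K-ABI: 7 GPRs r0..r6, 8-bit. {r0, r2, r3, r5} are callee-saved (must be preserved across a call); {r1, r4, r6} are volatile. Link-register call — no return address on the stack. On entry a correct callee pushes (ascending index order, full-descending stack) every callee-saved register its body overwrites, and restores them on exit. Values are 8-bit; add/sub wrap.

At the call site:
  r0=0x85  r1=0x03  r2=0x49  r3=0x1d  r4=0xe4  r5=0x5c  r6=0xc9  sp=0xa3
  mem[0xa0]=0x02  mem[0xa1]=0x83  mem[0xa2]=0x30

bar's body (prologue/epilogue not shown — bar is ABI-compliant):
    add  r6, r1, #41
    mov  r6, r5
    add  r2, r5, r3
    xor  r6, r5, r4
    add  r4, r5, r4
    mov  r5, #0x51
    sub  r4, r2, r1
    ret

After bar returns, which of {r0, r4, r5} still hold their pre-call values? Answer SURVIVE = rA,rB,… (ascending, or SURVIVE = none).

SURVIVE = r0,r5

prologue: push r2 -> mem[0xa2]=0x49, sp=0xa2
prologue: push r5 -> mem[0xa1]=0x5c, sp=0xa1
body[0] add  r6, r1, #41 -> r6=0x2c
body[1] mov  r6, r5 -> r6=0x5c
body[2] add  r2, r5, r3 -> r2=0x79
body[3] xor  r6, r5, r4 -> r6=0xb8
body[4] add  r4, r5, r4 -> r4=0x40
body[5] mov  r5, #0x51 -> r5=0x51
body[6] sub  r4, r2, r1 -> r4=0x76
epilogue: pop r5=0x5c, sp=0xa2
epilogue: pop r2=0x49, sp=0xa3
r0: callee-saved, written=False
r4: caller-saved, written=True
r5: callee-saved, written=True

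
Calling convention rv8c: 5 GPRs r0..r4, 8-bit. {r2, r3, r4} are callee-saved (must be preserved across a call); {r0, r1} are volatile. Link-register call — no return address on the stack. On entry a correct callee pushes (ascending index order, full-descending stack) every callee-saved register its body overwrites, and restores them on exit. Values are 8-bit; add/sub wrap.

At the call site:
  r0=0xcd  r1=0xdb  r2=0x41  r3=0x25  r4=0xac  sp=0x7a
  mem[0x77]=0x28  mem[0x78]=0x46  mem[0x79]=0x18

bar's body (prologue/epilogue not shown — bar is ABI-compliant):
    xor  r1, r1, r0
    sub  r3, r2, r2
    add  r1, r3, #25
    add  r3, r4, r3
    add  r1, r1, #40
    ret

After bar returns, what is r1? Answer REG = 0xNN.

prologue: push r3 → mem[0x79]=0x25, sp=0x79
body[0] xor  r1, r1, r0 → r1=0x16
body[1] sub  r3, r2, r2 → r3=0x00
body[2] add  r1, r3, #25 → r1=0x19
body[3] add  r3, r4, r3 → r3=0xac
body[4] add  r1, r1, #40 → r1=0x41
epilogue: pop r3=0x25, sp=0x7a
r1 is caller-saved → body value

REG = 0x41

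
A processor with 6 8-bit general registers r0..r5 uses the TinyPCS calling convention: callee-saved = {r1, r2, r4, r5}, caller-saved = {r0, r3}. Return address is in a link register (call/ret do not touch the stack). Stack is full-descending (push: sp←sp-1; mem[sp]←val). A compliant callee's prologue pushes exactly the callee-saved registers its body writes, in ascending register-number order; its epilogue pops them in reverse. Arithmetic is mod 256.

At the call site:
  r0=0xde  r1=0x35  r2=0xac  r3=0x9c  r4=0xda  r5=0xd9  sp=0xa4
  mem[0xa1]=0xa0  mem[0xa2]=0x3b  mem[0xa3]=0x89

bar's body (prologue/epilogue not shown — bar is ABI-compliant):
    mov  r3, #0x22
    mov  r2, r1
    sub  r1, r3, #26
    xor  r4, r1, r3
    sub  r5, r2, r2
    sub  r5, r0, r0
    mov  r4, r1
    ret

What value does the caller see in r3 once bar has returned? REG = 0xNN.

REG = 0x22

prologue: push r1 -> mem[0xa3]=0x35, sp=0xa3
prologue: push r2 -> mem[0xa2]=0xac, sp=0xa2
prologue: push r4 -> mem[0xa1]=0xda, sp=0xa1
prologue: push r5 -> mem[0xa0]=0xd9, sp=0xa0
body[0] mov  r3, #0x22 -> r3=0x22
body[1] mov  r2, r1 -> r2=0x35
body[2] sub  r1, r3, #26 -> r1=0x08
body[3] xor  r4, r1, r3 -> r4=0x2a
body[4] sub  r5, r2, r2 -> r5=0x00
body[5] sub  r5, r0, r0 -> r5=0x00
body[6] mov  r4, r1 -> r4=0x08
epilogue: pop r5=0xd9, sp=0xa1
epilogue: pop r4=0xda, sp=0xa2
epilogue: pop r2=0xac, sp=0xa3
epilogue: pop r1=0x35, sp=0xa4
r3 is caller-saved -> body value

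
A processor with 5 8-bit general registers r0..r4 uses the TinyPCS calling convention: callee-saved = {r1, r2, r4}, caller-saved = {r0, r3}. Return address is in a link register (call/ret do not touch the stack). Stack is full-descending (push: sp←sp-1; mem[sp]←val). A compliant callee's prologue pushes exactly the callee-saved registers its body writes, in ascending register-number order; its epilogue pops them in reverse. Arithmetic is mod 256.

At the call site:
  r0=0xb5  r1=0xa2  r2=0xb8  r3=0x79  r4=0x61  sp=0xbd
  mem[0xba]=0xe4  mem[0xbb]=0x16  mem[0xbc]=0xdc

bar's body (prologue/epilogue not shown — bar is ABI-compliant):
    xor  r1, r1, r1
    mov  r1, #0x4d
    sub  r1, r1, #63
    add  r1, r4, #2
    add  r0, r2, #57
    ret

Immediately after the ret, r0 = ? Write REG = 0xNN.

REG = 0xf1

prologue: push r1 -> mem[0xbc]=0xa2, sp=0xbc
body[0] xor  r1, r1, r1 -> r1=0x00
body[1] mov  r1, #0x4d -> r1=0x4d
body[2] sub  r1, r1, #63 -> r1=0x0e
body[3] add  r1, r4, #2 -> r1=0x63
body[4] add  r0, r2, #57 -> r0=0xf1
epilogue: pop r1=0xa2, sp=0xbd
r0 is caller-saved -> body value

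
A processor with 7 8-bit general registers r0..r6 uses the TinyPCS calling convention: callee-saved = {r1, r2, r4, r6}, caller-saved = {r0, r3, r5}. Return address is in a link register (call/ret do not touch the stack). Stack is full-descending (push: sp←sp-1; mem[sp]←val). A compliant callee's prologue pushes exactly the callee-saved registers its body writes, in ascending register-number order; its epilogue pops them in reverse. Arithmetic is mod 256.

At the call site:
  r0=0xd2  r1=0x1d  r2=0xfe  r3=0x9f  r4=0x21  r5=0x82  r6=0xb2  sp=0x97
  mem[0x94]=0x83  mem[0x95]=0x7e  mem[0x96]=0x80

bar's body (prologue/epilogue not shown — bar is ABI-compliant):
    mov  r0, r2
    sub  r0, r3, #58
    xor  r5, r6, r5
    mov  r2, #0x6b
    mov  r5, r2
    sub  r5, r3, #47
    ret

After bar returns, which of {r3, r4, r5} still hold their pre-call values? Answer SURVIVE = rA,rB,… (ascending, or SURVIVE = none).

prologue: push r2 -> mem[0x96]=0xfe, sp=0x96
body[0] mov  r0, r2 -> r0=0xfe
body[1] sub  r0, r3, #58 -> r0=0x65
body[2] xor  r5, r6, r5 -> r5=0x30
body[3] mov  r2, #0x6b -> r2=0x6b
body[4] mov  r5, r2 -> r5=0x6b
body[5] sub  r5, r3, #47 -> r5=0x70
epilogue: pop r2=0xfe, sp=0x97
r3: caller-saved, written=False
r4: callee-saved, written=False
r5: caller-saved, written=True

SURVIVE = r3,r4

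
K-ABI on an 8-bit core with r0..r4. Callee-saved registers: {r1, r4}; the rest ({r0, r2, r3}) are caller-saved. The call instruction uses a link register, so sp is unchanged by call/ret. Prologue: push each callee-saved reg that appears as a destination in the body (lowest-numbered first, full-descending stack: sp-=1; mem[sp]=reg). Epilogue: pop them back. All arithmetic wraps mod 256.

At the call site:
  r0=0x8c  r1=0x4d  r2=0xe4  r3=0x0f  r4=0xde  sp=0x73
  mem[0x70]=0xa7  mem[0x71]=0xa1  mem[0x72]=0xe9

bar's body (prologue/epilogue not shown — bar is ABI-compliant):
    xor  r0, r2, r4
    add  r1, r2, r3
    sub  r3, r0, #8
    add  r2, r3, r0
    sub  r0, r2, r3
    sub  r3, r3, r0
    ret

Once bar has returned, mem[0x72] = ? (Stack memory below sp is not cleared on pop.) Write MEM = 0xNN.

prologue: push r1 → mem[0x72]=0x4d, sp=0x72
body[0] xor  r0, r2, r4 → r0=0x3a
body[1] add  r1, r2, r3 → r1=0xf3
body[2] sub  r3, r0, #8 → r3=0x32
body[3] add  r2, r3, r0 → r2=0x6c
body[4] sub  r0, r2, r3 → r0=0x3a
body[5] sub  r3, r3, r0 → r3=0xf8
epilogue: pop r1=0x4d, sp=0x73
prologue pushed ['r1'] at ['0x72']

MEM = 0x4d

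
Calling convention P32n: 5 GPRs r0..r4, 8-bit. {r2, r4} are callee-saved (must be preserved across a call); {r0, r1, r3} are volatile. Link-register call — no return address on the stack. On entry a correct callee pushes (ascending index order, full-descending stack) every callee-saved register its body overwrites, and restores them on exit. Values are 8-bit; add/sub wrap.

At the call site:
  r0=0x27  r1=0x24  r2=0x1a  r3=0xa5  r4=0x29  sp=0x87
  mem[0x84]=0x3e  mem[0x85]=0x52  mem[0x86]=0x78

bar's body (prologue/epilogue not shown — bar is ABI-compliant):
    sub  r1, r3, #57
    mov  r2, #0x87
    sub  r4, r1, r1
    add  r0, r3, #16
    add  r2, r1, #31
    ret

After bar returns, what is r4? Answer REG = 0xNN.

prologue: push r2 → mem[0x86]=0x1a, sp=0x86
prologue: push r4 → mem[0x85]=0x29, sp=0x85
body[0] sub  r1, r3, #57 → r1=0x6c
body[1] mov  r2, #0x87 → r2=0x87
body[2] sub  r4, r1, r1 → r4=0x00
body[3] add  r0, r3, #16 → r0=0xb5
body[4] add  r2, r1, #31 → r2=0x8b
epilogue: pop r4=0x29, sp=0x86
epilogue: pop r2=0x1a, sp=0x87
r4 is callee-saved → restored

REG = 0x29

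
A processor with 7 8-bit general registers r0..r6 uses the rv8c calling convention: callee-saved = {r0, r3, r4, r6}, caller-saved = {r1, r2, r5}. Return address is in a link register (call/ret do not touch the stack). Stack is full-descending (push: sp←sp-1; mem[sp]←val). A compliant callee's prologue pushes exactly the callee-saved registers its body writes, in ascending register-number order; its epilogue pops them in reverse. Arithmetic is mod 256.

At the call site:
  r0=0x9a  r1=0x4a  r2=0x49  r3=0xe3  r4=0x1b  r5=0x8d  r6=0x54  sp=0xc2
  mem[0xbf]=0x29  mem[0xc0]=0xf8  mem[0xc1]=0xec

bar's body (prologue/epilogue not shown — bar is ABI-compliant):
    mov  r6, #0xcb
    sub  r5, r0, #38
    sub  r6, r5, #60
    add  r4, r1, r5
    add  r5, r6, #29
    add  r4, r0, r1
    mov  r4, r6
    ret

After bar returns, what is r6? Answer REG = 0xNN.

prologue: push r4 -> mem[0xc1]=0x1b, sp=0xc1
prologue: push r6 -> mem[0xc0]=0x54, sp=0xc0
body[0] mov  r6, #0xcb -> r6=0xcb
body[1] sub  r5, r0, #38 -> r5=0x74
body[2] sub  r6, r5, #60 -> r6=0x38
body[3] add  r4, r1, r5 -> r4=0xbe
body[4] add  r5, r6, #29 -> r5=0x55
body[5] add  r4, r0, r1 -> r4=0xe4
body[6] mov  r4, r6 -> r4=0x38
epilogue: pop r6=0x54, sp=0xc1
epilogue: pop r4=0x1b, sp=0xc2
r6 is callee-saved -> restored

REG = 0x54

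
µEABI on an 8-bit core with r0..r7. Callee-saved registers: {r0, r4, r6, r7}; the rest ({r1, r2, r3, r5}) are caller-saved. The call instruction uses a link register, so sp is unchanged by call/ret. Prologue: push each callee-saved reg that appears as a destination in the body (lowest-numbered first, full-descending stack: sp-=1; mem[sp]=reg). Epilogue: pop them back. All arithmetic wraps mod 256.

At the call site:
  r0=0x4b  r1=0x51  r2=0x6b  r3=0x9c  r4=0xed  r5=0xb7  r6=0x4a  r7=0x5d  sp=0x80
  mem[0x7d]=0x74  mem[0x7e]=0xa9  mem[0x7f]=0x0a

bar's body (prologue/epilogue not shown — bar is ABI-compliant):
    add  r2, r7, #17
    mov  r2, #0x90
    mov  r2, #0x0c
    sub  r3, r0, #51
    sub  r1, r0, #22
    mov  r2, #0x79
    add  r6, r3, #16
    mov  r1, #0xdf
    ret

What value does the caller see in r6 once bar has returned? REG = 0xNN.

prologue: push r6 → mem[0x7f]=0x4a, sp=0x7f
body[0] add  r2, r7, #17 → r2=0x6e
body[1] mov  r2, #0x90 → r2=0x90
body[2] mov  r2, #0x0c → r2=0x0c
body[3] sub  r3, r0, #51 → r3=0x18
body[4] sub  r1, r0, #22 → r1=0x35
body[5] mov  r2, #0x79 → r2=0x79
body[6] add  r6, r3, #16 → r6=0x28
body[7] mov  r1, #0xdf → r1=0xdf
epilogue: pop r6=0x4a, sp=0x80
r6 is callee-saved → restored

REG = 0x4a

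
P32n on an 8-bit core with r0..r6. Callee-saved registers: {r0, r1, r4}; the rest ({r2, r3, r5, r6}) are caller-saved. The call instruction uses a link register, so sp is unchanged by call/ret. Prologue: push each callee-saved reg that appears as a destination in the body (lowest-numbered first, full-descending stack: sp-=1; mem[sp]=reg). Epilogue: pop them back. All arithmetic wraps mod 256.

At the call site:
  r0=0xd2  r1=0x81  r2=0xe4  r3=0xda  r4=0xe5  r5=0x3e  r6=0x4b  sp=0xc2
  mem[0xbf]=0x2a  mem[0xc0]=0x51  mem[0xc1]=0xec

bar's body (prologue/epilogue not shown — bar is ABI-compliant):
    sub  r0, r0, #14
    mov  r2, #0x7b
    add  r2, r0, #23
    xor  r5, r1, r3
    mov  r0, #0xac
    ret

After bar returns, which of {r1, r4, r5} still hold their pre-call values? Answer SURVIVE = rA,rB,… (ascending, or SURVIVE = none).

prologue: push r0 → mem[0xc1]=0xd2, sp=0xc1
body[0] sub  r0, r0, #14 → r0=0xc4
body[1] mov  r2, #0x7b → r2=0x7b
body[2] add  r2, r0, #23 → r2=0xdb
body[3] xor  r5, r1, r3 → r5=0x5b
body[4] mov  r0, #0xac → r0=0xac
epilogue: pop r0=0xd2, sp=0xc2
r1: callee-saved, written=False
r4: callee-saved, written=False
r5: caller-saved, written=True

SURVIVE = r1,r4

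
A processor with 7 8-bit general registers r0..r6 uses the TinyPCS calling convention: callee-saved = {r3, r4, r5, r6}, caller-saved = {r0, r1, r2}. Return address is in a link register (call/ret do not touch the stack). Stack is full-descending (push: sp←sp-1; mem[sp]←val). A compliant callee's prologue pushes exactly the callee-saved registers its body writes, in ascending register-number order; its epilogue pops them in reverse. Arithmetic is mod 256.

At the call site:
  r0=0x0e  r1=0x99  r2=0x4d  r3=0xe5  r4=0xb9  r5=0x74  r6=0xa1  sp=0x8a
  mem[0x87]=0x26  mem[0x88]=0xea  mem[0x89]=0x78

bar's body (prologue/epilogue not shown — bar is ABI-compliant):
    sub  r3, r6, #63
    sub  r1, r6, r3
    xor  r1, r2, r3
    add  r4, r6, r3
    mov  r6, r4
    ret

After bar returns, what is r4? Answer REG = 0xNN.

prologue: push r3 → mem[0x89]=0xe5, sp=0x89
prologue: push r4 → mem[0x88]=0xb9, sp=0x88
prologue: push r6 → mem[0x87]=0xa1, sp=0x87
body[0] sub  r3, r6, #63 → r3=0x62
body[1] sub  r1, r6, r3 → r1=0x3f
body[2] xor  r1, r2, r3 → r1=0x2f
body[3] add  r4, r6, r3 → r4=0x03
body[4] mov  r6, r4 → r6=0x03
epilogue: pop r6=0xa1, sp=0x88
epilogue: pop r4=0xb9, sp=0x89
epilogue: pop r3=0xe5, sp=0x8a
r4 is callee-saved → restored

REG = 0xb9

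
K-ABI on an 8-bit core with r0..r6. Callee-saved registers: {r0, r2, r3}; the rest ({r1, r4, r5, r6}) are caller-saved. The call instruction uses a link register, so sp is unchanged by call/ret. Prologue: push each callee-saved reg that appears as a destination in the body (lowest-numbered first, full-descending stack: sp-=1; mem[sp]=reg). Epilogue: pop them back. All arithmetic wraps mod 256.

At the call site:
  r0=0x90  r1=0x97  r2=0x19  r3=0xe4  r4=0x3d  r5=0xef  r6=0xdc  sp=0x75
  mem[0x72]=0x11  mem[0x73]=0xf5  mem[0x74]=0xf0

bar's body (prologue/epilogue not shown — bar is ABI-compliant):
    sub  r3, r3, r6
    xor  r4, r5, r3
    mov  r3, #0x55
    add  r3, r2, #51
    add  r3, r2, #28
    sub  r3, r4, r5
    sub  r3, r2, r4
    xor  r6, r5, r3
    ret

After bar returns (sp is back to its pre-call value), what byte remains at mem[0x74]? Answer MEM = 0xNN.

prologue: push r3 -> mem[0x74]=0xe4, sp=0x74
body[0] sub  r3, r3, r6 -> r3=0x08
body[1] xor  r4, r5, r3 -> r4=0xe7
body[2] mov  r3, #0x55 -> r3=0x55
body[3] add  r3, r2, #51 -> r3=0x4c
body[4] add  r3, r2, #28 -> r3=0x35
body[5] sub  r3, r4, r5 -> r3=0xf8
body[6] sub  r3, r2, r4 -> r3=0x32
body[7] xor  r6, r5, r3 -> r6=0xdd
epilogue: pop r3=0xe4, sp=0x75
prologue pushed ['r3'] at ['0x74']

MEM = 0xe4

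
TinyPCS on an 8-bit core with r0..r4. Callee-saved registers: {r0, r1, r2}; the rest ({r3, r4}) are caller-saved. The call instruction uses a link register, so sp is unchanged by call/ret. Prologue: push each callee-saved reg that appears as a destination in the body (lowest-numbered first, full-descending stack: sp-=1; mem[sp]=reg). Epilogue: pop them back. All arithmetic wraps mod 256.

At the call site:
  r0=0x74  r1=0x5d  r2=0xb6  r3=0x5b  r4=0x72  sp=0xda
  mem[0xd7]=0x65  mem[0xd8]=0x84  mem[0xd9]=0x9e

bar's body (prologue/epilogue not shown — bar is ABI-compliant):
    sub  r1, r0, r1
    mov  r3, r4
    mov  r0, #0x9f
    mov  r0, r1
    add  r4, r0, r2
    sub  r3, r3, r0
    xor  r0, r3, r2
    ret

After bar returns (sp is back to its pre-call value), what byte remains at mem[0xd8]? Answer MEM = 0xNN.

MEM = 0x5d

prologue: push r0 → mem[0xd9]=0x74, sp=0xd9
prologue: push r1 → mem[0xd8]=0x5d, sp=0xd8
body[0] sub  r1, r0, r1 → r1=0x17
body[1] mov  r3, r4 → r3=0x72
body[2] mov  r0, #0x9f → r0=0x9f
body[3] mov  r0, r1 → r0=0x17
body[4] add  r4, r0, r2 → r4=0xcd
body[5] sub  r3, r3, r0 → r3=0x5b
body[6] xor  r0, r3, r2 → r0=0xed
epilogue: pop r1=0x5d, sp=0xd9
epilogue: pop r0=0x74, sp=0xda
prologue pushed ['r0', 'r1'] at ['0xd9', '0xd8']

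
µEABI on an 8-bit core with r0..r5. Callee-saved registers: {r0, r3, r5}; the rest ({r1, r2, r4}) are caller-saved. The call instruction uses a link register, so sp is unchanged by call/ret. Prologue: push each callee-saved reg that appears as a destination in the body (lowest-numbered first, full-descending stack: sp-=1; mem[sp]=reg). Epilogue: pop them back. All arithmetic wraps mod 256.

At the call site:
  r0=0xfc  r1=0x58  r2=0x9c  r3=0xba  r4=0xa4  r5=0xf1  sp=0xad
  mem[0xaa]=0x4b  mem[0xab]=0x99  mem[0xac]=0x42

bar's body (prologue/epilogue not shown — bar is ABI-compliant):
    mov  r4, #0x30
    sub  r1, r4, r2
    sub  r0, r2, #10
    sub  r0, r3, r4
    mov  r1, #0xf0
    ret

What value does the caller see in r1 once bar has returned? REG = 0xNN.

prologue: push r0 -> mem[0xac]=0xfc, sp=0xac
body[0] mov  r4, #0x30 -> r4=0x30
body[1] sub  r1, r4, r2 -> r1=0x94
body[2] sub  r0, r2, #10 -> r0=0x92
body[3] sub  r0, r3, r4 -> r0=0x8a
body[4] mov  r1, #0xf0 -> r1=0xf0
epilogue: pop r0=0xfc, sp=0xad
r1 is caller-saved -> body value

REG = 0xf0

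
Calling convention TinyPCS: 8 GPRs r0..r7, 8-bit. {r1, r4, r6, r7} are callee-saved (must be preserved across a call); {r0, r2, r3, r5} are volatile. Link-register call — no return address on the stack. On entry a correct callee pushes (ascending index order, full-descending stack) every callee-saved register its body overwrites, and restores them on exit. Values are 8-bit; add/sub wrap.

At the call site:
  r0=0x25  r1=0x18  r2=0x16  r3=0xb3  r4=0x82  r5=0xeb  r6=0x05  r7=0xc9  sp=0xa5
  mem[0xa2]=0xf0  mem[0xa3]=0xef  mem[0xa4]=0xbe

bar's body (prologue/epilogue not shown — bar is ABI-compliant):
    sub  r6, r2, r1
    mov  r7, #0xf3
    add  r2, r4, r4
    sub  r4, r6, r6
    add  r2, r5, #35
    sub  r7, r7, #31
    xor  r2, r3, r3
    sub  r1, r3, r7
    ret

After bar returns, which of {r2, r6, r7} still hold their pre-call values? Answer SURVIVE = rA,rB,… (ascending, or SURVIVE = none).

prologue: push r1 → mem[0xa4]=0x18, sp=0xa4
prologue: push r4 → mem[0xa3]=0x82, sp=0xa3
prologue: push r6 → mem[0xa2]=0x05, sp=0xa2
prologue: push r7 → mem[0xa1]=0xc9, sp=0xa1
body[0] sub  r6, r2, r1 → r6=0xfe
body[1] mov  r7, #0xf3 → r7=0xf3
body[2] add  r2, r4, r4 → r2=0x04
body[3] sub  r4, r6, r6 → r4=0x00
body[4] add  r2, r5, #35 → r2=0x0e
body[5] sub  r7, r7, #31 → r7=0xd4
body[6] xor  r2, r3, r3 → r2=0x00
body[7] sub  r1, r3, r7 → r1=0xdf
epilogue: pop r7=0xc9, sp=0xa2
epilogue: pop r6=0x05, sp=0xa3
epilogue: pop r4=0x82, sp=0xa4
epilogue: pop r1=0x18, sp=0xa5
r2: caller-saved, written=True
r6: callee-saved, written=True
r7: callee-saved, written=True

SURVIVE = r6,r7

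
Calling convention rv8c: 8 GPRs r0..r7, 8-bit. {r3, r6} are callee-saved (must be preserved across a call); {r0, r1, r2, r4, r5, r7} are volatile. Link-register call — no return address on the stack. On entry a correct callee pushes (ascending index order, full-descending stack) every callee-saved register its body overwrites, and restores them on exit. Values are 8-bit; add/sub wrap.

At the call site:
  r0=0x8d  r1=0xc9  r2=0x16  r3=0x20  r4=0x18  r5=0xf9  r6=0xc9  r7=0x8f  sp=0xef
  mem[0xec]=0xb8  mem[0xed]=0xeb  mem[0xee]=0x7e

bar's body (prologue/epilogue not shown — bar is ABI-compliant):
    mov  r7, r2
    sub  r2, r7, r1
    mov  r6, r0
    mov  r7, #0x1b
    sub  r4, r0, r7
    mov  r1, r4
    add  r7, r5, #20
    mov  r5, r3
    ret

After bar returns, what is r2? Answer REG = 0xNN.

REG = 0x4d

prologue: push r6 -> mem[0xee]=0xc9, sp=0xee
body[0] mov  r7, r2 -> r7=0x16
body[1] sub  r2, r7, r1 -> r2=0x4d
body[2] mov  r6, r0 -> r6=0x8d
body[3] mov  r7, #0x1b -> r7=0x1b
body[4] sub  r4, r0, r7 -> r4=0x72
body[5] mov  r1, r4 -> r1=0x72
body[6] add  r7, r5, #20 -> r7=0x0d
body[7] mov  r5, r3 -> r5=0x20
epilogue: pop r6=0xc9, sp=0xef
r2 is caller-saved -> body value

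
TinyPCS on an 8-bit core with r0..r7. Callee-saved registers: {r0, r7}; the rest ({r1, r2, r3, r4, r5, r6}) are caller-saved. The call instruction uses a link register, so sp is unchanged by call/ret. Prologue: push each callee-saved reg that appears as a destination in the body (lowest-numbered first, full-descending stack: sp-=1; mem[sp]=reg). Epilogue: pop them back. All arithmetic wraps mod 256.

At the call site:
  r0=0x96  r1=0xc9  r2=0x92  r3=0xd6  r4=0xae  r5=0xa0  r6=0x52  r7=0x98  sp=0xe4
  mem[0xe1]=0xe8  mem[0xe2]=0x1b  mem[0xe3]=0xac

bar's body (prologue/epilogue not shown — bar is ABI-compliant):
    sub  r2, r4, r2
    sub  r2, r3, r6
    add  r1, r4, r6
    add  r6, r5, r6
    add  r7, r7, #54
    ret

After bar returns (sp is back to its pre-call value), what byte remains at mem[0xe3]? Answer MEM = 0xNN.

MEM = 0x98

prologue: push r7 -> mem[0xe3]=0x98, sp=0xe3
body[0] sub  r2, r4, r2 -> r2=0x1c
body[1] sub  r2, r3, r6 -> r2=0x84
body[2] add  r1, r4, r6 -> r1=0x00
body[3] add  r6, r5, r6 -> r6=0xf2
body[4] add  r7, r7, #54 -> r7=0xce
epilogue: pop r7=0x98, sp=0xe4
prologue pushed ['r7'] at ['0xe3']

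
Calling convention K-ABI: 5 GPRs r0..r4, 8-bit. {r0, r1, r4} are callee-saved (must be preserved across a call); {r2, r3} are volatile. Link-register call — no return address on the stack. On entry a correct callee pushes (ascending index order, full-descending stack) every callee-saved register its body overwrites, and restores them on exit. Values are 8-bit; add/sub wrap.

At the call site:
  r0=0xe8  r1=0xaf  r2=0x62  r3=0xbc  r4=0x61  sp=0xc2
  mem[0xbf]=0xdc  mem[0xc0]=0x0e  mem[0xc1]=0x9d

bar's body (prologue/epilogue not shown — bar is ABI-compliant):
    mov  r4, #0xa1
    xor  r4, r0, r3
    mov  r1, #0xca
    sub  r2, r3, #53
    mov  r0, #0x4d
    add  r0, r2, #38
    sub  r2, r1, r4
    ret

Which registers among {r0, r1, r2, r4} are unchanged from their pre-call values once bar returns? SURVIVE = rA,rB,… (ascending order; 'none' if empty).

SURVIVE = r0,r1,r4

prologue: push r0 -> mem[0xc1]=0xe8, sp=0xc1
prologue: push r1 -> mem[0xc0]=0xaf, sp=0xc0
prologue: push r4 -> mem[0xbf]=0x61, sp=0xbf
body[0] mov  r4, #0xa1 -> r4=0xa1
body[1] xor  r4, r0, r3 -> r4=0x54
body[2] mov  r1, #0xca -> r1=0xca
body[3] sub  r2, r3, #53 -> r2=0x87
body[4] mov  r0, #0x4d -> r0=0x4d
body[5] add  r0, r2, #38 -> r0=0xad
body[6] sub  r2, r1, r4 -> r2=0x76
epilogue: pop r4=0x61, sp=0xc0
epilogue: pop r1=0xaf, sp=0xc1
epilogue: pop r0=0xe8, sp=0xc2
r0: callee-saved, written=True
r1: callee-saved, written=True
r2: caller-saved, written=True
r4: callee-saved, written=True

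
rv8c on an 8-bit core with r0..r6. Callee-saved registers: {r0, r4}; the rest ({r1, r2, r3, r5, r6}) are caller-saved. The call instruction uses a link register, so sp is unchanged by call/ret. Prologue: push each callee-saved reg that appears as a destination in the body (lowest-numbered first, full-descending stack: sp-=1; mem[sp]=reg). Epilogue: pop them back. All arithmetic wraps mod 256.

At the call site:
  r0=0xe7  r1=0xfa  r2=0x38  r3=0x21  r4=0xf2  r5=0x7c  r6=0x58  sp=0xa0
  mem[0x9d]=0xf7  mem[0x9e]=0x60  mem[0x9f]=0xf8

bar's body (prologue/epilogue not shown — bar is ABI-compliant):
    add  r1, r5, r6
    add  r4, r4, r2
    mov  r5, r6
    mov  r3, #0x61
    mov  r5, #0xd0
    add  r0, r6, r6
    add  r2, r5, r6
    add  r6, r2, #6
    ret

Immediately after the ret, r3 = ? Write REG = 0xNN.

REG = 0x61

prologue: push r0 -> mem[0x9f]=0xe7, sp=0x9f
prologue: push r4 -> mem[0x9e]=0xf2, sp=0x9e
body[0] add  r1, r5, r6 -> r1=0xd4
body[1] add  r4, r4, r2 -> r4=0x2a
body[2] mov  r5, r6 -> r5=0x58
body[3] mov  r3, #0x61 -> r3=0x61
body[4] mov  r5, #0xd0 -> r5=0xd0
body[5] add  r0, r6, r6 -> r0=0xb0
body[6] add  r2, r5, r6 -> r2=0x28
body[7] add  r6, r2, #6 -> r6=0x2e
epilogue: pop r4=0xf2, sp=0x9f
epilogue: pop r0=0xe7, sp=0xa0
r3 is caller-saved -> body value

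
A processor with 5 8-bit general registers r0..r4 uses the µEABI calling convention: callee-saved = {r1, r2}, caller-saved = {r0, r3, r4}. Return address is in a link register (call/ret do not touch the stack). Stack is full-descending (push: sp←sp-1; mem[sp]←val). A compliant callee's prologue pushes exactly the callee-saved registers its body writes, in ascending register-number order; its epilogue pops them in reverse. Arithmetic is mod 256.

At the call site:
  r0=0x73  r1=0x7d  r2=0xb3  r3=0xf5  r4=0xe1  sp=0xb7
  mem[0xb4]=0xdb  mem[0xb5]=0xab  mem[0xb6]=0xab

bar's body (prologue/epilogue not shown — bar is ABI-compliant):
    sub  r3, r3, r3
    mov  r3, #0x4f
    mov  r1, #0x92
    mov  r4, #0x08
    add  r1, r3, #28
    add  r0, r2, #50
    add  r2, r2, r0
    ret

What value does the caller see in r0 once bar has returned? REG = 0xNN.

prologue: push r1 → mem[0xb6]=0x7d, sp=0xb6
prologue: push r2 → mem[0xb5]=0xb3, sp=0xb5
body[0] sub  r3, r3, r3 → r3=0x00
body[1] mov  r3, #0x4f → r3=0x4f
body[2] mov  r1, #0x92 → r1=0x92
body[3] mov  r4, #0x08 → r4=0x08
body[4] add  r1, r3, #28 → r1=0x6b
body[5] add  r0, r2, #50 → r0=0xe5
body[6] add  r2, r2, r0 → r2=0x98
epilogue: pop r2=0xb3, sp=0xb6
epilogue: pop r1=0x7d, sp=0xb7
r0 is caller-saved → body value

REG = 0xe5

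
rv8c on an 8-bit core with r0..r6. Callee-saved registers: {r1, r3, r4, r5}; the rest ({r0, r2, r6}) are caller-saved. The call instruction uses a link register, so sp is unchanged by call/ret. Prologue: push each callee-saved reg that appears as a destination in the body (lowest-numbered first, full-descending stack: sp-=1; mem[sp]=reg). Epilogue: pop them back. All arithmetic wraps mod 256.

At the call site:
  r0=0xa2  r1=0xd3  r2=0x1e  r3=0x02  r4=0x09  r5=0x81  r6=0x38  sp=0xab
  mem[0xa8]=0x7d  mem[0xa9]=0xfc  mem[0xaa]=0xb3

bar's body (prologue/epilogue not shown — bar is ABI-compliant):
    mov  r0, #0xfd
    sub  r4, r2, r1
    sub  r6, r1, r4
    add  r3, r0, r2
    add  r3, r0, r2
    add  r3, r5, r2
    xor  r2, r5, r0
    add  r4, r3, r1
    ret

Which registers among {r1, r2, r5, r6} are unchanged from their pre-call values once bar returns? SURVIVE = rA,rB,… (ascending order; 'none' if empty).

SURVIVE = r1,r5

prologue: push r3 -> mem[0xaa]=0x02, sp=0xaa
prologue: push r4 -> mem[0xa9]=0x09, sp=0xa9
body[0] mov  r0, #0xfd -> r0=0xfd
body[1] sub  r4, r2, r1 -> r4=0x4b
body[2] sub  r6, r1, r4 -> r6=0x88
body[3] add  r3, r0, r2 -> r3=0x1b
body[4] add  r3, r0, r2 -> r3=0x1b
body[5] add  r3, r5, r2 -> r3=0x9f
body[6] xor  r2, r5, r0 -> r2=0x7c
body[7] add  r4, r3, r1 -> r4=0x72
epilogue: pop r4=0x09, sp=0xaa
epilogue: pop r3=0x02, sp=0xab
r1: callee-saved, written=False
r2: caller-saved, written=True
r5: callee-saved, written=False
r6: caller-saved, written=True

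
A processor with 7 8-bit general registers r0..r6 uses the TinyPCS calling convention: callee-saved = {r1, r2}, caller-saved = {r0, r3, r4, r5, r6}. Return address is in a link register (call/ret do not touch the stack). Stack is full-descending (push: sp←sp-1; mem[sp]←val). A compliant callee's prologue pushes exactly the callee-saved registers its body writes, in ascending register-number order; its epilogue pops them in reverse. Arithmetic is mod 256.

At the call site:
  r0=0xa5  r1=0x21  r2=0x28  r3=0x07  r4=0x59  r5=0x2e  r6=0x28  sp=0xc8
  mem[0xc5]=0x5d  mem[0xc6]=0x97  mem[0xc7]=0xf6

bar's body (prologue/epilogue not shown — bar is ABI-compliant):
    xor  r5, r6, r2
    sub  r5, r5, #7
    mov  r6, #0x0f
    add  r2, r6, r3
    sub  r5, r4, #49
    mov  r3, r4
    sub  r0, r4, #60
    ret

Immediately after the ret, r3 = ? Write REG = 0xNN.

prologue: push r2 → mem[0xc7]=0x28, sp=0xc7
body[0] xor  r5, r6, r2 → r5=0x00
body[1] sub  r5, r5, #7 → r5=0xf9
body[2] mov  r6, #0x0f → r6=0x0f
body[3] add  r2, r6, r3 → r2=0x16
body[4] sub  r5, r4, #49 → r5=0x28
body[5] mov  r3, r4 → r3=0x59
body[6] sub  r0, r4, #60 → r0=0x1d
epilogue: pop r2=0x28, sp=0xc8
r3 is caller-saved → body value

REG = 0x59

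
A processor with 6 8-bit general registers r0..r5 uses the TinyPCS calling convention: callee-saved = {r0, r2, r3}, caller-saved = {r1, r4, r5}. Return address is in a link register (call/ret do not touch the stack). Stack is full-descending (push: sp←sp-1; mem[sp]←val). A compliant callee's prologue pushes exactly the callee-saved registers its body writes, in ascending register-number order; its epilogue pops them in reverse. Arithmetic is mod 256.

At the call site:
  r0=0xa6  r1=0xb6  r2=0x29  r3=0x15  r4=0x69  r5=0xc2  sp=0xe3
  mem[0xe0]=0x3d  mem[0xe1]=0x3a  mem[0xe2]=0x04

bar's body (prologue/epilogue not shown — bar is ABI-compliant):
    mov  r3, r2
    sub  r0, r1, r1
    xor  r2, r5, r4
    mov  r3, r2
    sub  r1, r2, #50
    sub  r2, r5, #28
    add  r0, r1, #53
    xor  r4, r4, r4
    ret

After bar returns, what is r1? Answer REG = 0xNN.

REG = 0x79

prologue: push r0 -> mem[0xe2]=0xa6, sp=0xe2
prologue: push r2 -> mem[0xe1]=0x29, sp=0xe1
prologue: push r3 -> mem[0xe0]=0x15, sp=0xe0
body[0] mov  r3, r2 -> r3=0x29
body[1] sub  r0, r1, r1 -> r0=0x00
body[2] xor  r2, r5, r4 -> r2=0xab
body[3] mov  r3, r2 -> r3=0xab
body[4] sub  r1, r2, #50 -> r1=0x79
body[5] sub  r2, r5, #28 -> r2=0xa6
body[6] add  r0, r1, #53 -> r0=0xae
body[7] xor  r4, r4, r4 -> r4=0x00
epilogue: pop r3=0x15, sp=0xe1
epilogue: pop r2=0x29, sp=0xe2
epilogue: pop r0=0xa6, sp=0xe3
r1 is caller-saved -> body value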